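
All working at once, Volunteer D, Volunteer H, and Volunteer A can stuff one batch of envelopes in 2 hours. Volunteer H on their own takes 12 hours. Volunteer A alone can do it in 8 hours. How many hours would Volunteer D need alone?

24/7 hours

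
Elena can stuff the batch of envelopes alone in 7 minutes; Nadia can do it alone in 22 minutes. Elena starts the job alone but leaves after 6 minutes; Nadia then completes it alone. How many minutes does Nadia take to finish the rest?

22/7 minutes

In 6 minutes Elena does 6/7 of the job, leaving 1/7.
Nadia works at 1/22 per minute, so finishing takes 1/7 ÷ 1/22 = 22/7 minutes.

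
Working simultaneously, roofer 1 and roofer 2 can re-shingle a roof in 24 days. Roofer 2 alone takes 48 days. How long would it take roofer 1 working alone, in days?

48 days

Combined rate is 1/24 per day.
Known contribution: 1/48 per day.
So roofer 1's rate is 1/24 − 1/48 = 1/48, meaning 48 days alone.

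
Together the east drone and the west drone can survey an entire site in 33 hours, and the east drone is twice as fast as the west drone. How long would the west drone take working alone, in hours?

99 hours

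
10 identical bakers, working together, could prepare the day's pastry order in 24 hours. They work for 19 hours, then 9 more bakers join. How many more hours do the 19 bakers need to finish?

50/19 hours

One baker does 1/240 of the job per hour.
After 19 hours with 10 bakers, 19/24 is done (5/24 left).
With 19 bakers the rate is 19/240, so the rest takes 5/24 ÷ 19/240 = 50/19 hours.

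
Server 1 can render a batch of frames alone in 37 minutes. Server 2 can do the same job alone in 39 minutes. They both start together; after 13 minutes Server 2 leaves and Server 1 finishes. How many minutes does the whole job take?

In the first 13 minutes the combined rate is 76/1443, so 76/111 of the job is done, leaving 35/111.
After Server 2 leaves the rate is 1/37 per minute; the remaining 35/111 takes 35/3 minutes.
Total = 13 + 35/3 = 74/3 minutes.

74/3 minutes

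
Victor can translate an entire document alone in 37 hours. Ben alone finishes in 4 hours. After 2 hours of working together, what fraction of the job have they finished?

Combined rate: 1/37 + 1/4 = (4 + 37)/148 = 41/148 per hour.
In 2 hours they complete 2·41/148 = 41/74 of the job.

41/74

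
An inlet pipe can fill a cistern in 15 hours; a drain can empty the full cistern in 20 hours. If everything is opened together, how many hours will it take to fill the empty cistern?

60 hours

Net rate = 1/15 − 1/20 = (4 − 3)/60 = 1/60 per hour.
Filling time = 1 ÷ (1/60) = 60 hours.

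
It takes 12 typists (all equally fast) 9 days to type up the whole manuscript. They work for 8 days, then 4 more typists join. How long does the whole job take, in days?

One typist does 1/108 of the job per day.
After 8 days with 12 typists, 8/9 is done (1/9 left).
With 16 typists the rate is 16/108 = 4/27, so the rest takes 1/9 ÷ 4/27 = 3/4 days.
Total = 8 + 3/4 = 35/4 days.

35/4 days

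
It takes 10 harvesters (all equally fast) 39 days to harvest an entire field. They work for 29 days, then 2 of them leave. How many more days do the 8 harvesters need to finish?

One harvester does 1/390 of the job per day.
After 29 days with 10 harvesters, 29/39 is done (10/39 left).
With 8 harvesters the rate is 8/390 = 4/195, so the rest takes 10/39 ÷ 4/195 = 25/2 days.

25/2 days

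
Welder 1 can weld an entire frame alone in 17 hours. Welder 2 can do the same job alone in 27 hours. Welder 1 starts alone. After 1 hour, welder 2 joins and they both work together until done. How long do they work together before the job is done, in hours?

108/11 hours

In the first 1 hour welder 1 alone does 1/17 of the job, leaving 16/17.
Once everyone is working, combined rate: 1/17 + 1/27 = (27 + 17)/459 = 44/459 per hour.
Remaining 16/17 at 44/459 per hour takes 108/11 hours.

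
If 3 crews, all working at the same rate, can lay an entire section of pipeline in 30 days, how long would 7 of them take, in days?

Total work is 3·30 = 90 crew-days.
With 7 crews: 90/7 days.

90/7 days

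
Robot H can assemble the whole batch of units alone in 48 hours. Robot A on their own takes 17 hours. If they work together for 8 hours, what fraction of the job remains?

37/102

Combined rate: 1/48 + 1/17 = (17 + 48)/816 = 65/816 per hour.
In 8 hours they complete 8·65/816 = 65/102 of the job.
So 37/102 remains.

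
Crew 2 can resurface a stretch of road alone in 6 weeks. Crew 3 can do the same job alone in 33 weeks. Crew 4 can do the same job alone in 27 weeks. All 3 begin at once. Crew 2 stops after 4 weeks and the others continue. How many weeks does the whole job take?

In the first 4 weeks the combined rate is 139/594, so 278/297 of the job is done, leaving 19/297.
After crew 2 leaves the rate is 20/297 per week; the remaining 19/297 takes 19/20 weeks.
Total = 4 + 19/20 = 99/20 weeks.

99/20 weeks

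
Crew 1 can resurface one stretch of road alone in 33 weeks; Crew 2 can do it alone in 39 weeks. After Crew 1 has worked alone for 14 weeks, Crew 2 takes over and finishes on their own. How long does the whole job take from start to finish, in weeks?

401/11 weeks

In 14 weeks Crew 1 does 14/33 of the job, leaving 19/33.
Crew 2 works at 1/39 per week, so finishing takes 19/33 ÷ 1/39 = 247/11 weeks.
Total time = 14 + 247/11 = 401/11 weeks.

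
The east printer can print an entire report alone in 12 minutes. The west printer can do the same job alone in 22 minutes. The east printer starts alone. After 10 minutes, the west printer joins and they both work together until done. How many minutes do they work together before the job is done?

22/17 minutes

In the first 10 minutes the east printer alone does 10/12 = 5/6 of the job, leaving 1/6.
Once everyone is working, combined rate: 1/12 + 1/22 = (11 + 6)/132 = 17/132 per minute.
Remaining 1/6 at 17/132 per minute takes 22/17 minutes.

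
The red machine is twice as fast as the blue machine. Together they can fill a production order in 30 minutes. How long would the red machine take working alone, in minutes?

Let the blue machine's rate be r; then the red machine's rate is 2r, so together (2 + 1)r = 3r = 1/30.
Thus r = 1/90 per minute.
The blue machine alone: 90 minutes; the red machine alone: 45 minutes.

45 minutes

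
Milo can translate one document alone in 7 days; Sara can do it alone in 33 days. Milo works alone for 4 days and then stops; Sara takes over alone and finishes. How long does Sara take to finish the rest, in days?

In 4 days Milo does 4/7 of the job, leaving 3/7.
Sara works at 1/33 per day, so finishing takes 3/7 ÷ 1/33 = 99/7 days.

99/7 days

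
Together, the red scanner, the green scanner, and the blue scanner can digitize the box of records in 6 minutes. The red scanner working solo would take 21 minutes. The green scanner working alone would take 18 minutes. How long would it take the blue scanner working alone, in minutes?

Combined rate is 1/6 per minute.
Known contribution: 1/21 + 1/18 = (6 + 7)/126 = 13/126 per minute.
So the blue scanner's rate is 1/6 − 13/126 = 4/63, meaning 63/4 minutes alone.

63/4 minutes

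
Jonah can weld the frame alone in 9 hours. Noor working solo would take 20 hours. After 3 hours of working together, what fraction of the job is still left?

Combined rate: 1/9 + 1/20 = (20 + 9)/180 = 29/180 per hour.
In 3 hours they complete 3·29/180 = 29/60 of the job.
So 31/60 remains.

31/60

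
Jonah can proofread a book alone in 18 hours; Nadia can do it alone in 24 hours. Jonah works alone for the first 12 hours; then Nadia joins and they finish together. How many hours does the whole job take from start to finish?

In 12 hours Jonah does 12/18 = 2/3 of the job, leaving 1/3.
Jonah and Nadia together work at 7/72 per hour, so finishing takes 1/3 ÷ 7/72 = 24/7 hours.
Total time = 12 + 24/7 = 108/7 hours.

108/7 hours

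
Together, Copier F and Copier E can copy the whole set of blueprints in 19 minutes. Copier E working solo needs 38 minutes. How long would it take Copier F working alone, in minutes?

Combined rate is 1/19 per minute.
Known contribution: 1/38 per minute.
So Copier F's rate is 1/19 − 1/38 = 1/38, meaning 38 minutes alone.

38 minutes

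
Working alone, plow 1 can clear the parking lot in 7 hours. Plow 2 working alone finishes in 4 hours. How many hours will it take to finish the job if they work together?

With two workers the combined time is the product over the sum: 7·4/(7+4) = 28/11 hours.

28/11 hours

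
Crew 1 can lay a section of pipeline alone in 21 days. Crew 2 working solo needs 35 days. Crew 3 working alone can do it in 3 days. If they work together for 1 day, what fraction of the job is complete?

43/105

Combined rate: 1/21 + 1/35 + 1/3 = (5 + 3 + 35)/105 = 43/105 per day.
In 1 day they complete 1·43/105 = 43/105 of the job.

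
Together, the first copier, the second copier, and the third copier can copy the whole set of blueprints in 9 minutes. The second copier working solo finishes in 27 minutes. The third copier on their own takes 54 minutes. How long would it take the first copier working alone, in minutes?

18 minutes

Combined rate is 1/9 per minute.
Known contribution: 1/27 + 1/54 = (2 + 1)/54 = 3/54 = 1/18 per minute.
So the first copier's rate is 1/9 − 1/18 = 1/18, meaning 18 minutes alone.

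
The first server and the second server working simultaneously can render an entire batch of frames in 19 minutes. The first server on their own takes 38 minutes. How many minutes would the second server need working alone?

38 minutes

Combined rate is 1/19 per minute.
Known contribution: 1/38 per minute.
So the second server's rate is 1/19 − 1/38 = 1/38, meaning 38 minutes alone.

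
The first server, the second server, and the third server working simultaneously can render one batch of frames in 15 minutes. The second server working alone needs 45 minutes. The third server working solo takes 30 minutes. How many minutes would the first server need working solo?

Combined rate is 1/15 per minute.
Known contribution: 1/45 + 1/30 = (2 + 3)/90 = 5/90 = 1/18 per minute.
So the first server's rate is 1/15 − 1/18 = 1/90, meaning 90 minutes alone.

90 minutes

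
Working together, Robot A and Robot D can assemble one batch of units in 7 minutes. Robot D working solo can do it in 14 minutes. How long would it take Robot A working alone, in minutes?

14 minutes

Combined rate is 1/7 per minute.
Known contribution: 1/14 per minute.
So Robot A's rate is 1/7 − 1/14 = 1/14, meaning 14 minutes alone.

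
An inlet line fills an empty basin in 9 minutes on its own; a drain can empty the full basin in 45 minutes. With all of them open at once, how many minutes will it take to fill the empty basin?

Net rate = 1/9 − 1/45 = (5 − 1)/45 = 4/45 per minute.
Filling time = 1 ÷ (4/45) = 45/4 minutes.

45/4 minutes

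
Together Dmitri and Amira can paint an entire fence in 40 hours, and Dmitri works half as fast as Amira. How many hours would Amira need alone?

60 hours

Let Amira's rate be r; then Dmitri's rate is (1/2)r, so together (1/2 + 1)r = (3/2)r = 1/40.
Thus r = 1/60 per hour.
Amira alone: 60 hours; Dmitri alone: 120 hours.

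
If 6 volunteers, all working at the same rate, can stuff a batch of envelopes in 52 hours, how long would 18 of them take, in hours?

Total work is 6·52 = 312 volunteer-hours.
With 18 volunteers: 312/18 = 52/3 hours.

52/3 hours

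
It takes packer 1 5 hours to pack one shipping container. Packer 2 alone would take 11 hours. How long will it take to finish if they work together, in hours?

55/16 hours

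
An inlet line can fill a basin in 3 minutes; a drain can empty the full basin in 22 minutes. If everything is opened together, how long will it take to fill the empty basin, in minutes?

Net rate = 1/3 − 1/22 = (22 − 3)/66 = 19/66 per minute.
Filling time = 1 ÷ (19/66) = 66/19 minutes.

66/19 minutes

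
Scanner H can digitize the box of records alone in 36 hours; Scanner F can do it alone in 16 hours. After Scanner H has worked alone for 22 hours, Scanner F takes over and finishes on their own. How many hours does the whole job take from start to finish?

254/9 hours

In 22 hours Scanner H does 22/36 = 11/18 of the job, leaving 7/18.
Scanner F works at 1/16 per hour, so finishing takes 7/18 ÷ 1/16 = 56/9 hours.
Total time = 22 + 56/9 = 254/9 hours.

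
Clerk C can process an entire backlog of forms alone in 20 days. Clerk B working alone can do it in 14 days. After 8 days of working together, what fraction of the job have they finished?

34/35

Combined rate: 1/20 + 1/14 = (7 + 10)/140 = 17/140 per day.
In 8 days they complete 8·17/140 = 34/35 of the job.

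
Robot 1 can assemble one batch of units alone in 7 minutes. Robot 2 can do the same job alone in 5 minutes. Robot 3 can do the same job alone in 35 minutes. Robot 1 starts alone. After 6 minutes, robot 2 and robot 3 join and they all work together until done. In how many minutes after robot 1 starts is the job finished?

In the first 6 minutes robot 1 alone does 6/7 of the job, leaving 1/7.
Once everyone is working, combined rate: 1/7 + 1/5 + 1/35 = (5 + 7 + 1)/35 = 13/35 per minute.
Remaining 1/7 at 13/35 per minute takes 5/13 minutes.
Total from the start = 6 + 5/13 = 83/13 minutes.

83/13 minutes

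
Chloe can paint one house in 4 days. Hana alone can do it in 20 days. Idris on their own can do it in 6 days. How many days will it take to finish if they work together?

15/7 days

Combined rate: 1/4 + 1/20 + 1/6 = (15 + 3 + 10)/60 = 28/60 = 7/15 per day.
Time = 1 ÷ (7/15) = 15/7 days.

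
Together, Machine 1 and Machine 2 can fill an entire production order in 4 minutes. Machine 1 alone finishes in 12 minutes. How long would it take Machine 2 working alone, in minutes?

6 minutes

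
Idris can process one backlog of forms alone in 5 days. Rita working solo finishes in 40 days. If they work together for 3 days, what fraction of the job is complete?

27/40

Combined rate: 1/5 + 1/40 = (8 + 1)/40 = 9/40 per day.
In 3 days they complete 3·9/40 = 27/40 of the job.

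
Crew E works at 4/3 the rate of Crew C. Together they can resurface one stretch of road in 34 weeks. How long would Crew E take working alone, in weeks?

119/2 weeks

Let Crew C's rate be r; then Crew E's rate is (4/3)r, so together (4/3 + 1)r = (7/3)r = 1/34.
Thus r = 3/238 per week.
Crew C alone: 238/3 weeks; Crew E alone: 119/2 weeks.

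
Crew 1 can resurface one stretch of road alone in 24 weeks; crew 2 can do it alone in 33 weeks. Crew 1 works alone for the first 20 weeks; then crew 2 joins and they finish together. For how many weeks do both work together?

44/19 weeks

In 20 weeks crew 1 does 20/24 = 5/6 of the job, leaving 1/6.
Crew 1 and crew 2 together work at 19/264 per week, so finishing takes 1/6 ÷ 19/264 = 44/19 weeks.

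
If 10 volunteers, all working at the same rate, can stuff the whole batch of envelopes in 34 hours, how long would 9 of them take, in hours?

Total work is 10·34 = 340 volunteer-hours.
With 9 volunteers: 340/9 hours.

340/9 hours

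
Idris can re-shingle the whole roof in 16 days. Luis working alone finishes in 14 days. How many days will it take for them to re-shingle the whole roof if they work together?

112/15 days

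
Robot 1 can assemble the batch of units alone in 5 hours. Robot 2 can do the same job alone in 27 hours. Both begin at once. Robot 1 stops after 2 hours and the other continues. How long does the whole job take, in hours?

81/5 hours

In the first 2 hours the combined rate is 32/135, so 64/135 of the job is done, leaving 71/135.
After Robot 1 leaves the rate is 1/27 per hour; the remaining 71/135 takes 71/5 hours.
Total = 2 + 71/5 = 81/5 hours.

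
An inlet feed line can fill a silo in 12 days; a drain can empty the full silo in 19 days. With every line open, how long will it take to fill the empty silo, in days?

228/7 days

Net rate = 1/12 − 1/19 = (19 − 12)/228 = 7/228 per day.
Filling time = 1 ÷ (7/228) = 228/7 days.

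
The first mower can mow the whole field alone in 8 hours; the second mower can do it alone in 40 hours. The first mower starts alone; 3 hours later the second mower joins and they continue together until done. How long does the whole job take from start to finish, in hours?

In 3 hours the first mower does 3/8 of the job, leaving 5/8.
The first mower and the second mower together work at 3/20 per hour, so finishing takes 5/8 ÷ 3/20 = 25/6 hours.
Total time = 3 + 25/6 = 43/6 hours.

43/6 hours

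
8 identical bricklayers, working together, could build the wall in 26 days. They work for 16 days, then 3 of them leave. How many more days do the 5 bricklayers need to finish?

One bricklayer does 1/208 of the job per day.
After 16 days with 8 bricklayers, 8/13 is done (5/13 left).
With 5 bricklayers the rate is 5/208, so the rest takes 5/13 ÷ 5/208 = 16 days.

16 days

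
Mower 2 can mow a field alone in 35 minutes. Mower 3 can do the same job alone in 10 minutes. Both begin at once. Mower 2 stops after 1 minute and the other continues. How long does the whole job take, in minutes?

68/7 minutes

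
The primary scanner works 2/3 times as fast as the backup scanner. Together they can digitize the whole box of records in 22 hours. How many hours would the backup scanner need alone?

Let the backup scanner's rate be r; then the primary scanner's rate is (2/3)r, so together (2/3 + 1)r = (5/3)r = 1/22.
Thus r = 3/110 per hour.
The backup scanner alone: 110/3 hours; the primary scanner alone: 55 hours.

110/3 hours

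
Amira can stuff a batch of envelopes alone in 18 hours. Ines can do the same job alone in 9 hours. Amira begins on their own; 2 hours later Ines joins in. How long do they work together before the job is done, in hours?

In the first 2 hours Amira alone does 2/18 = 1/9 of the job, leaving 8/9.
Once everyone is working, combined rate: 1/18 + 1/9 = (1 + 2)/18 = 3/18 = 1/6 per hour.
Remaining 8/9 at 1/6 per hour takes 16/3 hours.

16/3 hours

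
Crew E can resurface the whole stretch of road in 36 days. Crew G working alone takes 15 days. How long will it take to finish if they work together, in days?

Combined rate: 1/36 + 1/15 = (5 + 12)/180 = 17/180 per day.
Time = 1 ÷ (17/180) = 180/17 days.

180/17 days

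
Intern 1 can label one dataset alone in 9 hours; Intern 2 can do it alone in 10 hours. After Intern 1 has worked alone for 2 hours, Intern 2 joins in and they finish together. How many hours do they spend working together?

In 2 hours Intern 1 does 2/9 of the job, leaving 7/9.
Intern 1 and Intern 2 together work at 19/90 per hour, so finishing takes 7/9 ÷ 19/90 = 70/19 hours.

70/19 hours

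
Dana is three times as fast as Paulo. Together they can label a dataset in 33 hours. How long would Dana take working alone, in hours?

44 hours

Let Paulo's rate be r; then Dana's rate is 3r, so together (3 + 1)r = 4r = 1/33.
Thus r = 1/132 per hour.
Paulo alone: 132 hours; Dana alone: 44 hours.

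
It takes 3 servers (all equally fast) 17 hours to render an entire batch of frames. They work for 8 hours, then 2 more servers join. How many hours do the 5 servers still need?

One server does 1/51 of the job per hour.
After 8 hours with 3 servers, 8/17 is done (9/17 left).
With 5 servers the rate is 5/51, so the rest takes 9/17 ÷ 5/51 = 27/5 hours.

27/5 hours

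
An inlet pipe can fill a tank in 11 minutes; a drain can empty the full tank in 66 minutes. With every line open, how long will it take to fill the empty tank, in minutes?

66/5 minutes

Net rate = 1/11 − 1/66 = (6 − 1)/66 = 5/66 per minute.
Filling time = 1 ÷ (5/66) = 66/5 minutes.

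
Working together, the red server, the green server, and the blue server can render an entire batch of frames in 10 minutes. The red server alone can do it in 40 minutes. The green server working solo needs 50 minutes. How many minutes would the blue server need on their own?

Combined rate is 1/10 per minute.
Known contribution: 1/40 + 1/50 = (5 + 4)/200 = 9/200 per minute.
So the blue server's rate is 1/10 − 9/200 = 11/200, meaning 200/11 minutes alone.

200/11 minutes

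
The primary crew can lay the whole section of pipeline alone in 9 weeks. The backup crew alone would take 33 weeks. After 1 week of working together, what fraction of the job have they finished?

Combined rate: 1/9 + 1/33 = (11 + 3)/99 = 14/99 per week.
In 1 week they complete 1·14/99 = 14/99 of the job.

14/99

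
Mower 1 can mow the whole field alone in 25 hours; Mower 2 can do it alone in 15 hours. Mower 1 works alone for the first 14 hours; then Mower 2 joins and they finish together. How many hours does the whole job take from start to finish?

145/8 hours

In 14 hours Mower 1 does 14/25 of the job, leaving 11/25.
Mower 1 and Mower 2 together work at 8/75 per hour, so finishing takes 11/25 ÷ 8/75 = 33/8 hours.
Total time = 14 + 33/8 = 145/8 hours.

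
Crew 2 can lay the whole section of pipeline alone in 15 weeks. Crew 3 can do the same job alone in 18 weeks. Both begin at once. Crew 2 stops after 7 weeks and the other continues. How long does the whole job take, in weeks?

48/5 weeks

In the first 7 weeks the combined rate is 11/90, so 77/90 of the job is done, leaving 13/90.
After Crew 2 leaves the rate is 1/18 per week; the remaining 13/90 takes 13/5 weeks.
Total = 7 + 13/5 = 48/5 weeks.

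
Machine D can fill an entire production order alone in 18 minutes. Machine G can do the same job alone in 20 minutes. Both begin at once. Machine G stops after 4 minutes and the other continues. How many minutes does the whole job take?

72/5 minutes

In the first 4 minutes the combined rate is 19/180, so 19/45 of the job is done, leaving 26/45.
After machine G leaves the rate is 1/18 per minute; the remaining 26/45 takes 52/5 minutes.
Total = 4 + 52/5 = 72/5 minutes.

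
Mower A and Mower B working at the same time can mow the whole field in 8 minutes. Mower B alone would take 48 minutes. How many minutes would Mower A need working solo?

Combined rate is 1/8 per minute.
Known contribution: 1/48 per minute.
So Mower A's rate is 1/8 − 1/48 = 5/48, meaning 48/5 minutes alone.

48/5 minutes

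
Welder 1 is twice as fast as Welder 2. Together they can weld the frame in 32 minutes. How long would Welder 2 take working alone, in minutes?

96 minutes

Let Welder 2's rate be r; then Welder 1's rate is 2r, so together (2 + 1)r = 3r = 1/32.
Thus r = 1/96 per minute.
Welder 2 alone: 96 minutes; Welder 1 alone: 48 minutes.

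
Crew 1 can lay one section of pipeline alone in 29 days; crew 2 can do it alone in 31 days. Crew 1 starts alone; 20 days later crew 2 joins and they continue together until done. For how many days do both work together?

In 20 days crew 1 does 20/29 of the job, leaving 9/29.
Crew 1 and crew 2 together work at 60/899 per day, so finishing takes 9/29 ÷ 60/899 = 93/20 days.

93/20 days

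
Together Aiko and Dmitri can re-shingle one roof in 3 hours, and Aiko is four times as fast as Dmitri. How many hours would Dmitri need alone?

Let Dmitri's rate be r; then Aiko's rate is 4r, so together (4 + 1)r = 5r = 1/3.
Thus r = 1/15 per hour.
Dmitri alone: 15 hours; Aiko alone: 15/4 hours.

15 hours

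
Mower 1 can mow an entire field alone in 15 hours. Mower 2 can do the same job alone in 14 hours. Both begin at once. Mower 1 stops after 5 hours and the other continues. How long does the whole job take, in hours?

28/3 hours

In the first 5 hours the combined rate is 29/210, so 29/42 of the job is done, leaving 13/42.
After Mower 1 leaves the rate is 1/14 per hour; the remaining 13/42 takes 13/3 hours.
Total = 5 + 13/3 = 28/3 hours.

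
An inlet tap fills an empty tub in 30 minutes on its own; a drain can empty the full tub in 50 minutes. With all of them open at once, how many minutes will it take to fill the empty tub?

75 minutes

Net rate = 1/30 − 1/50 = (5 − 3)/150 = 2/150 = 1/75 per minute.
Filling time = 1 ÷ (1/75) = 75 minutes.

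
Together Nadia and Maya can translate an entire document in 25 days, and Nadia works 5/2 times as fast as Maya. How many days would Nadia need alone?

35 days

Let Maya's rate be r; then Nadia's rate is (5/2)r, so together (5/2 + 1)r = (7/2)r = 1/25.
Thus r = 2/175 per day.
Maya alone: 175/2 days; Nadia alone: 35 days.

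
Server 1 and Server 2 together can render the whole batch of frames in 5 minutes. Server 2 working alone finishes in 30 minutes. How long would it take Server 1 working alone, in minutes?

6 minutes

Combined rate is 1/5 per minute.
Known contribution: 1/30 per minute.
So Server 1's rate is 1/5 − 1/30 = 1/6, meaning 6 minutes alone.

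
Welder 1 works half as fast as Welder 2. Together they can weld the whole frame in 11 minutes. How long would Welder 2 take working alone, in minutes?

Let Welder 2's rate be r; then Welder 1's rate is (1/2)r, so together (1/2 + 1)r = (3/2)r = 1/11.
Thus r = 2/33 per minute.
Welder 2 alone: 33/2 minutes; Welder 1 alone: 33 minutes.

33/2 minutes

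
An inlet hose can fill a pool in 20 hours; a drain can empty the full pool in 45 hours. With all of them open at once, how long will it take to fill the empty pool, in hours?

Net rate = 1/20 − 1/45 = (9 − 4)/180 = 5/180 = 1/36 per hour.
Filling time = 1 ÷ (1/36) = 36 hours.

36 hours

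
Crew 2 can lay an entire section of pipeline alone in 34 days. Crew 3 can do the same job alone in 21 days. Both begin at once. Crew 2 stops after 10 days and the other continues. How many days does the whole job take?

In the first 10 days the combined rate is 55/714, so 275/357 of the job is done, leaving 82/357.
After crew 2 leaves the rate is 1/21 per day; the remaining 82/357 takes 82/17 days.
Total = 10 + 82/17 = 252/17 days.

252/17 days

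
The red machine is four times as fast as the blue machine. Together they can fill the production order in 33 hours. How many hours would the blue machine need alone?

165 hours

Let the blue machine's rate be r; then the red machine's rate is 4r, so together (4 + 1)r = 5r = 1/33.
Thus r = 1/165 per hour.
The blue machine alone: 165 hours; the red machine alone: 165/4 hours.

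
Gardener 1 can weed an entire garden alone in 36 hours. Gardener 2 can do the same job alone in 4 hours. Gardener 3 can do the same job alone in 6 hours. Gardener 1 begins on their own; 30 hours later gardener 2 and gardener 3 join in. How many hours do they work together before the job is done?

In the first 30 hours gardener 1 alone does 30/36 = 5/6 of the job, leaving 1/6.
Once everyone is working, combined rate: 1/36 + 1/4 + 1/6 = (1 + 9 + 6)/36 = 16/36 = 4/9 per hour.
Remaining 1/6 at 4/9 per hour takes 3/8 hours.

3/8 hours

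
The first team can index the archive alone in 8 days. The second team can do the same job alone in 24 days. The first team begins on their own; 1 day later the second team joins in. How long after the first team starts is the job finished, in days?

In the first 1 day the first team alone does 1/8 of the job, leaving 7/8.
Once everyone is working, combined rate: 1/8 + 1/24 = (3 + 1)/24 = 4/24 = 1/6 per day.
Remaining 7/8 at 1/6 per day takes 21/4 days.
Total from the start = 1 + 21/4 = 25/4 days.

25/4 days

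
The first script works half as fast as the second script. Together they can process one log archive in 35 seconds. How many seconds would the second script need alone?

Let the second script's rate be r; then the first script's rate is (1/2)r, so together (1/2 + 1)r = (3/2)r = 1/35.
Thus r = 2/105 per second.
The second script alone: 105/2 seconds; the first script alone: 105 seconds.

105/2 seconds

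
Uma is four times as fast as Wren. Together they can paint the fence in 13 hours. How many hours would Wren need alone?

Let Wren's rate be r; then Uma's rate is 4r, so together (4 + 1)r = 5r = 1/13.
Thus r = 1/65 per hour.
Wren alone: 65 hours; Uma alone: 65/4 hours.

65 hours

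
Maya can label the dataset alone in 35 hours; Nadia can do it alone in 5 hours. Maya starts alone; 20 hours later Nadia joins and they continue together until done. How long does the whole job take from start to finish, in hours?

In 20 hours Maya does 20/35 = 4/7 of the job, leaving 3/7.
Maya and Nadia together work at 8/35 per hour, so finishing takes 3/7 ÷ 8/35 = 15/8 hours.
Total time = 20 + 15/8 = 175/8 hours.

175/8 hours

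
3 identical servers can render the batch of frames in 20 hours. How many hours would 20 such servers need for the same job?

3 hours

Total work is 3·20 = 60 server-hours.
With 20 servers: 60/20 = 3 hours.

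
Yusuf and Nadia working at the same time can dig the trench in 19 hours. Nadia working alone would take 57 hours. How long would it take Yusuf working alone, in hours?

57/2 hours

Combined rate is 1/19 per hour.
Known contribution: 1/57 per hour.
So Yusuf's rate is 1/19 − 1/57 = 2/57, meaning 57/2 hours alone.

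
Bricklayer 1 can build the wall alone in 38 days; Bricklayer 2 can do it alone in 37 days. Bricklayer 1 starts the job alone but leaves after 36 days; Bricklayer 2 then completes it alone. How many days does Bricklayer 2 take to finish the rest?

In 36 days Bricklayer 1 does 36/38 = 18/19 of the job, leaving 1/19.
Bricklayer 2 works at 1/37 per day, so finishing takes 1/19 ÷ 1/37 = 37/19 days.

37/19 days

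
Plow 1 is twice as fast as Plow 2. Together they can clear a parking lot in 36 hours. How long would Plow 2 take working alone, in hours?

108 hours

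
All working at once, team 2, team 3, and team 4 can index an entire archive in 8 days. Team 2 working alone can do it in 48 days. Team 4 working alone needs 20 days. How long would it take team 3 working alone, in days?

Combined rate is 1/8 per day.
Known contribution: 1/48 + 1/20 = (5 + 12)/240 = 17/240 per day.
So team 3's rate is 1/8 − 17/240 = 13/240, meaning 240/13 days alone.

240/13 days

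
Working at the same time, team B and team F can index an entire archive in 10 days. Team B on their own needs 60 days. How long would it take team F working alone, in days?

Combined rate is 1/10 per day.
Known contribution: 1/60 per day.
So team F's rate is 1/10 − 1/60 = 1/12, meaning 12 days alone.

12 days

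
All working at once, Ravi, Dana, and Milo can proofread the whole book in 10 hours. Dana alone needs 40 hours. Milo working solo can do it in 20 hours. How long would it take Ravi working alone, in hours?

40 hours

Combined rate is 1/10 per hour.
Known contribution: 1/40 + 1/20 = (1 + 2)/40 = 3/40 per hour.
So Ravi's rate is 1/10 − 3/40 = 1/40, meaning 40 hours alone.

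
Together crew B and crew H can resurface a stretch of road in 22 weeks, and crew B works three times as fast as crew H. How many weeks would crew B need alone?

88/3 weeks

Let crew H's rate be r; then crew B's rate is 3r, so together (3 + 1)r = 4r = 1/22.
Thus r = 1/88 per week.
Crew H alone: 88 weeks; crew B alone: 88/3 weeks.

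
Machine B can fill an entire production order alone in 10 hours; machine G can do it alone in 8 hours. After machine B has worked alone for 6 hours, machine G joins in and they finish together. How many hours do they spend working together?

16/9 hours

In 6 hours machine B does 6/10 = 3/5 of the job, leaving 2/5.
Machine B and machine G together work at 9/40 per hour, so finishing takes 2/5 ÷ 9/40 = 16/9 hours.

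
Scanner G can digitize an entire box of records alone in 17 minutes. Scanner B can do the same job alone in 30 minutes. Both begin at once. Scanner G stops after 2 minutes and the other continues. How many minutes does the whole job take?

450/17 minutes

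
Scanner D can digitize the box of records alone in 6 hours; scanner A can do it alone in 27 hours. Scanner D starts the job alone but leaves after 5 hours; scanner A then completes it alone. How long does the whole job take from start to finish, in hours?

19/2 hours

In 5 hours scanner D does 5/6 of the job, leaving 1/6.
Scanner A works at 1/27 per hour, so finishing takes 1/6 ÷ 1/27 = 9/2 hours.
Total time = 5 + 9/2 = 19/2 hours.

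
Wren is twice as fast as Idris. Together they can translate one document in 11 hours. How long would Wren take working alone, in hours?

33/2 hours

Let Idris's rate be r; then Wren's rate is 2r, so together (2 + 1)r = 3r = 1/11.
Thus r = 1/33 per hour.
Idris alone: 33 hours; Wren alone: 33/2 hours.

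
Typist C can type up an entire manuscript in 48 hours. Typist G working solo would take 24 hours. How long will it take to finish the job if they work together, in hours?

16 hours

With two workers the combined time is the product over the sum: 48·24/(48+24) = 1152/72 = 16 hours.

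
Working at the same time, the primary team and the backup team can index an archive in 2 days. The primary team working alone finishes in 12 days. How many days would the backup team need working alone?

Combined rate is 1/2 per day.
Known contribution: 1/12 per day.
So the backup team's rate is 1/2 − 1/12 = 5/12, meaning 12/5 days alone.

12/5 days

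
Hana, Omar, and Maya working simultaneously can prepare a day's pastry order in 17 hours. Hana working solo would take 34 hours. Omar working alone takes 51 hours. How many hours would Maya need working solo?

102 hours

Combined rate is 1/17 per hour.
Known contribution: 1/34 + 1/51 = (3 + 2)/102 = 5/102 per hour.
So Maya's rate is 1/17 − 5/102 = 1/102, meaning 102 hours alone.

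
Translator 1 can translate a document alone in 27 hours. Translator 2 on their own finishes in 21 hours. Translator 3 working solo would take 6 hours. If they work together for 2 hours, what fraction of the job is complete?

95/189

Combined rate: 1/27 + 1/21 + 1/6 = (14 + 18 + 63)/378 = 95/378 per hour.
In 2 hours they complete 2·95/378 = 95/189 of the job.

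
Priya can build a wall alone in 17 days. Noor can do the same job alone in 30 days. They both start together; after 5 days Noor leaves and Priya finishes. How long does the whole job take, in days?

85/6 days

In the first 5 days the combined rate is 47/510, so 47/102 of the job is done, leaving 55/102.
After Noor leaves the rate is 1/17 per day; the remaining 55/102 takes 55/6 days.
Total = 5 + 55/6 = 85/6 days.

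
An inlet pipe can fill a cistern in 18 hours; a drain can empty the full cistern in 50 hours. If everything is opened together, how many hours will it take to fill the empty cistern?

225/8 hours

Net rate = 1/18 − 1/50 = (25 − 9)/450 = 16/450 = 8/225 per hour.
Filling time = 1 ÷ (8/225) = 225/8 hours.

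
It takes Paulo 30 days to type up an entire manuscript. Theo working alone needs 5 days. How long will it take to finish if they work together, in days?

30/7 days

Combined rate: 1/30 + 1/5 = (1 + 6)/30 = 7/30 per day.
Time = 1 ÷ (7/30) = 30/7 days.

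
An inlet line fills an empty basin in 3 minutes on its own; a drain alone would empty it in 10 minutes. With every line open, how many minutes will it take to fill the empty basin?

30/7 minutes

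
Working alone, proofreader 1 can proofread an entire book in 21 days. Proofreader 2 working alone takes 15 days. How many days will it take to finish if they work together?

Combined rate: 1/21 + 1/15 = (5 + 7)/105 = 12/105 = 4/35 per day.
Time = 1 ÷ (4/35) = 35/4 days.

35/4 days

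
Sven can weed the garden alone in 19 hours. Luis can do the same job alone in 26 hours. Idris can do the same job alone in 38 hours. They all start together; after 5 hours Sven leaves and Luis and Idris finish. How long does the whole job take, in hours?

In the first 5 hours the combined rate is 29/247, so 145/247 of the job is done, leaving 102/247.
After Sven leaves the rate is 16/247 per hour; the remaining 102/247 takes 51/8 hours.
Total = 5 + 51/8 = 91/8 hours.

91/8 hours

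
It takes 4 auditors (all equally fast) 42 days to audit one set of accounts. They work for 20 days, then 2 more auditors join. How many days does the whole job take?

One auditor does 1/168 of the job per day.
After 20 days with 4 auditors, 10/21 is done (11/21 left).
With 6 auditors the rate is 6/168 = 1/28, so the rest takes 11/21 ÷ 1/28 = 44/3 days.
Total = 20 + 44/3 = 104/3 days.

104/3 days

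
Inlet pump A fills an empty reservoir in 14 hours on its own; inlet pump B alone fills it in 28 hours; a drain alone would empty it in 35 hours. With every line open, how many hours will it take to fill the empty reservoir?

140/11 hours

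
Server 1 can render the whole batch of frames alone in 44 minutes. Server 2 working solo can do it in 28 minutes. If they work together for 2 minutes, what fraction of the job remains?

Combined rate: 1/44 + 1/28 = (7 + 11)/308 = 18/308 = 9/154 per minute.
In 2 minutes they complete 2·9/154 = 9/77 of the job.
So 68/77 remains.

68/77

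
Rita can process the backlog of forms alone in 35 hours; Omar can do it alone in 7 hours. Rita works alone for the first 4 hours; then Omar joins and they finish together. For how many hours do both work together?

In 4 hours Rita does 4/35 of the job, leaving 31/35.
Rita and Omar together work at 6/35 per hour, so finishing takes 31/35 ÷ 6/35 = 31/6 hours.

31/6 hours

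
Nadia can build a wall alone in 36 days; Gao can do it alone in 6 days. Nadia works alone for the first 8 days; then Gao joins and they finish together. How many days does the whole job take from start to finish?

12 days

In 8 days Nadia does 8/36 = 2/9 of the job, leaving 7/9.
Nadia and Gao together work at 7/36 per day, so finishing takes 7/9 ÷ 7/36 = 4 days.
Total time = 8 + 4 = 12 days.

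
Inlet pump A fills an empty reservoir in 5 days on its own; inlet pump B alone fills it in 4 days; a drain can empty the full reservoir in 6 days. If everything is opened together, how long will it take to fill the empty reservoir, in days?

Net rate = 1/5 + 1/4 − 1/6 = (12 + 15 − 10)/60 = 17/60 per day.
Filling time = 1 ÷ (17/60) = 60/17 days.

60/17 days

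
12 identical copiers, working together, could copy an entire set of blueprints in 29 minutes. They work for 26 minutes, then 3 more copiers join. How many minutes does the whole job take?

One copier does 1/348 of the job per minute.
After 26 minutes with 12 copiers, 26/29 is done (3/29 left).
With 15 copiers the rate is 15/348 = 5/116, so the rest takes 3/29 ÷ 5/116 = 12/5 minutes.
Total = 26 + 12/5 = 142/5 minutes.

142/5 minutes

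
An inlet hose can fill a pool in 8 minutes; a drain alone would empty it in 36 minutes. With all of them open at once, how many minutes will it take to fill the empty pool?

Net rate = 1/8 − 1/36 = (9 − 2)/72 = 7/72 per minute.
Filling time = 1 ÷ (7/72) = 72/7 minutes.

72/7 minutes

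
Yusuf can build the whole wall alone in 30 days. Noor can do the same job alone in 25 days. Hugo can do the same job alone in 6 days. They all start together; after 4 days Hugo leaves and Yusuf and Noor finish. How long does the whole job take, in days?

In the first 4 days the combined rate is 6/25, so 24/25 of the job is done, leaving 1/25.
After Hugo leaves the rate is 11/150 per day; the remaining 1/25 takes 6/11 days.
Total = 4 + 6/11 = 50/11 days.

50/11 days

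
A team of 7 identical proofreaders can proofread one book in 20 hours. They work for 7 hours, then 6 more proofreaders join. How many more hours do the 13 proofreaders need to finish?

7 hours

One proofreader does 1/140 of the job per hour.
After 7 hours with 7 proofreaders, 7/20 is done (13/20 left).
With 13 proofreaders the rate is 13/140, so the rest takes 13/20 ÷ 13/140 = 7 hours.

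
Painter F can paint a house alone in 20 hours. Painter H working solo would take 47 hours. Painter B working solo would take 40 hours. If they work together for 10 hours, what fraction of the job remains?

Combined rate: 1/20 + 1/47 + 1/40 = (94 + 40 + 47)/1880 = 181/1880 per hour.
In 10 hours they complete 10·181/1880 = 181/188 of the job.
So 7/188 remains.

7/188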